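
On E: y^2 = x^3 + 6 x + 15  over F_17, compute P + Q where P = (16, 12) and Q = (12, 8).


P != Q, so use the chord formula.
s = (y2 - y1) / (x2 - x1) = (13) / (13) mod 17 = 1
x3 = s^2 - x1 - x2 mod 17 = 1^2 - 16 - 12 = 7
y3 = s (x1 - x3) - y1 mod 17 = 1 * (16 - 7) - 12 = 14

P + Q = (7, 14)


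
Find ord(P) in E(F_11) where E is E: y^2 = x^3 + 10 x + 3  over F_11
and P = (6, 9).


Compute successive multiples of P until we hit O:
  1P = (6, 9)
  2P = (3, 7)
  3P = (0, 6)
  4P = (8, 1)
  5P = (2, 8)
  6P = (1, 6)
  7P = (7, 8)
  8P = (10, 6)
  ... (continuing to 17P)
  17P = O

ord(P) = 17


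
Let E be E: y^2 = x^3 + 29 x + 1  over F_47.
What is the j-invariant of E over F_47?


Delta = -16(4 a^3 + 27 b^2) mod 47 = 12
-1728 * (4 a)^3 = -1728 * (4*29)^3 mod 47 = 4
j = 4 * 12^(-1) mod 47 = 16

j = 16 (mod 47)


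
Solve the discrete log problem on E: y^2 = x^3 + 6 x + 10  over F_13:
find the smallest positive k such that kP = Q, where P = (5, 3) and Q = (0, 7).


Enumerate multiples of P until we hit Q = (0, 7):
  1P = (5, 3)
  2P = (0, 6)
  3P = (12, 9)
  4P = (10, 2)
  5P = (10, 11)
  6P = (12, 4)
  7P = (0, 7)
Match found at i = 7.

k = 7


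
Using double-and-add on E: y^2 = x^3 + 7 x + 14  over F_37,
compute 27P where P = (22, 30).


k = 27 = 11011_2 (binary, LSB first: 11011)
Double-and-add from P = (22, 30):
  bit 0 = 1: acc = O + (22, 30) = (22, 30)
  bit 1 = 1: acc = (22, 30) + (23, 24) = (28, 6)
  bit 2 = 0: acc unchanged = (28, 6)
  bit 3 = 1: acc = (28, 6) + (10, 23) = (8, 8)
  bit 4 = 1: acc = (8, 8) + (29, 36) = (10, 14)

27P = (10, 14)


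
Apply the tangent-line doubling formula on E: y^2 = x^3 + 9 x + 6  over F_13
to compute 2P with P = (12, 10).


Doubling: s = (3 x1^2 + a) / (2 y1)
s = (3*12^2 + 9) / (2*10) mod 13 = 11
x3 = s^2 - 2 x1 mod 13 = 11^2 - 2*12 = 6
y3 = s (x1 - x3) - y1 mod 13 = 11 * (12 - 6) - 10 = 4

2P = (6, 4)


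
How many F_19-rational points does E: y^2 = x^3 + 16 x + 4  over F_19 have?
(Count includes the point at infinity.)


For each x in F_19, count y with y^2 = x^3 + 16 x + 4 mod 19:
  x = 0: RHS = 4, y in [2, 17]  -> 2 point(s)
  x = 2: RHS = 6, y in [5, 14]  -> 2 point(s)
  x = 5: RHS = 0, y in [0]  -> 1 point(s)
  x = 8: RHS = 17, y in [6, 13]  -> 2 point(s)
  x = 10: RHS = 5, y in [9, 10]  -> 2 point(s)
  x = 12: RHS = 5, y in [9, 10]  -> 2 point(s)
  x = 15: RHS = 9, y in [3, 16]  -> 2 point(s)
  x = 16: RHS = 5, y in [9, 10]  -> 2 point(s)
  x = 18: RHS = 6, y in [5, 14]  -> 2 point(s)
Affine points: 17. Add the point at infinity: total = 18.

#E(F_19) = 18


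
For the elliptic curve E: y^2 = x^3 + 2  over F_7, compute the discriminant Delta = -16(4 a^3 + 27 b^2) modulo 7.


4 a^3 + 27 b^2 = 4*0^3 + 27*2^2 = 0 + 108 = 108
Delta = -16 * (108) = -1728
Delta mod 7 = 1

Delta = 1 (mod 7)


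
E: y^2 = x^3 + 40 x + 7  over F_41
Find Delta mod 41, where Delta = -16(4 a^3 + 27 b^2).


4 a^3 + 27 b^2 = 4*40^3 + 27*7^2 = 256000 + 1323 = 257323
Delta = -16 * (257323) = -4117168
Delta mod 41 = 11

Delta = 11 (mod 41)


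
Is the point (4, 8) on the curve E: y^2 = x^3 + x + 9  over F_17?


Check whether y^2 = x^3 + 1 x + 9 (mod 17) for (x, y) = (4, 8).
LHS: y^2 = 8^2 mod 17 = 13
RHS: x^3 + 1 x + 9 = 4^3 + 1*4 + 9 mod 17 = 9
LHS != RHS

No, not on the curve


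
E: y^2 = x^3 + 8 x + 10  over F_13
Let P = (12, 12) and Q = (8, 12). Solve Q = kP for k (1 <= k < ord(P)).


Enumerate multiples of P until we hit Q = (8, 12):
  1P = (12, 12)
  2P = (3, 10)
  3P = (8, 12)
Match found at i = 3.

k = 3


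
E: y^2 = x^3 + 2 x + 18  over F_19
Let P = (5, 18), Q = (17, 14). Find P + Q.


P != Q, so use the chord formula.
s = (y2 - y1) / (x2 - x1) = (15) / (12) mod 19 = 6
x3 = s^2 - x1 - x2 mod 19 = 6^2 - 5 - 17 = 14
y3 = s (x1 - x3) - y1 mod 19 = 6 * (5 - 14) - 18 = 4

P + Q = (14, 4)


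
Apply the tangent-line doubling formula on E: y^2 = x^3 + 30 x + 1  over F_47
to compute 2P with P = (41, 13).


Doubling: s = (3 x1^2 + a) / (2 y1)
s = (3*41^2 + 30) / (2*13) mod 47 = 27
x3 = s^2 - 2 x1 mod 47 = 27^2 - 2*41 = 36
y3 = s (x1 - x3) - y1 mod 47 = 27 * (41 - 36) - 13 = 28

2P = (36, 28)


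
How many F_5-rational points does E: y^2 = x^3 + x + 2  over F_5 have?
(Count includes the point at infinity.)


For each x in F_5, count y with y^2 = x^3 + 1 x + 2 mod 5:
  x = 1: RHS = 4, y in [2, 3]  -> 2 point(s)
  x = 4: RHS = 0, y in [0]  -> 1 point(s)
Affine points: 3. Add the point at infinity: total = 4.

#E(F_5) = 4


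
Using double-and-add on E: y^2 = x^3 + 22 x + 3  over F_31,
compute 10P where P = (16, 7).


k = 10 = 1010_2 (binary, LSB first: 0101)
Double-and-add from P = (16, 7):
  bit 0 = 0: acc unchanged = O
  bit 1 = 1: acc = O + (6, 17) = (6, 17)
  bit 2 = 0: acc unchanged = (6, 17)
  bit 3 = 1: acc = (6, 17) + (23, 20) = (6, 14)

10P = (6, 14)


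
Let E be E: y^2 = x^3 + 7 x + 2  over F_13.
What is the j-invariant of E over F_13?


Delta = -16(4 a^3 + 27 b^2) mod 13 = 6
-1728 * (4 a)^3 = -1728 * (4*7)^3 mod 13 = 8
j = 8 * 6^(-1) mod 13 = 10

j = 10 (mod 13)


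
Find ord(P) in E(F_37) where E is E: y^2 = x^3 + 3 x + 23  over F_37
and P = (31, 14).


Compute successive multiples of P until we hit O:
  1P = (31, 14)
  2P = (12, 23)
  3P = (22, 9)
  4P = (14, 16)
  5P = (2, 0)
  6P = (14, 21)
  7P = (22, 28)
  8P = (12, 14)
  ... (continuing to 10P)
  10P = O

ord(P) = 10


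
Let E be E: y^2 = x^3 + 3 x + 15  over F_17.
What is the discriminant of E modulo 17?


4 a^3 + 27 b^2 = 4*3^3 + 27*15^2 = 108 + 6075 = 6183
Delta = -16 * (6183) = -98928
Delta mod 17 = 12

Delta = 12 (mod 17)


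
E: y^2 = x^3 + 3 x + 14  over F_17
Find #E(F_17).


For each x in F_17, count y with y^2 = x^3 + 3 x + 14 mod 17:
  x = 1: RHS = 1, y in [1, 16]  -> 2 point(s)
  x = 3: RHS = 16, y in [4, 13]  -> 2 point(s)
  x = 5: RHS = 1, y in [1, 16]  -> 2 point(s)
  x = 7: RHS = 4, y in [2, 15]  -> 2 point(s)
  x = 11: RHS = 1, y in [1, 16]  -> 2 point(s)
  x = 15: RHS = 0, y in [0]  -> 1 point(s)
Affine points: 11. Add the point at infinity: total = 12.

#E(F_17) = 12


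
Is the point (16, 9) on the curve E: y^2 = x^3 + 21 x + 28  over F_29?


Check whether y^2 = x^3 + 21 x + 28 (mod 29) for (x, y) = (16, 9).
LHS: y^2 = 9^2 mod 29 = 23
RHS: x^3 + 21 x + 28 = 16^3 + 21*16 + 28 mod 29 = 23
LHS = RHS

Yes, on the curve


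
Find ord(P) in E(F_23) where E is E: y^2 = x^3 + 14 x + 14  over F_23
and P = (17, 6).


Compute successive multiples of P until we hit O:
  1P = (17, 6)
  2P = (1, 11)
  3P = (21, 1)
  4P = (11, 21)
  5P = (7, 15)
  6P = (12, 1)
  7P = (18, 16)
  8P = (19, 20)
  ... (continuing to 27P)
  27P = O

ord(P) = 27


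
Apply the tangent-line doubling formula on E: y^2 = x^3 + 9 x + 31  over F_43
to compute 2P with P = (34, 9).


Doubling: s = (3 x1^2 + a) / (2 y1)
s = (3*34^2 + 9) / (2*9) mod 43 = 14
x3 = s^2 - 2 x1 mod 43 = 14^2 - 2*34 = 42
y3 = s (x1 - x3) - y1 mod 43 = 14 * (34 - 42) - 9 = 8

2P = (42, 8)


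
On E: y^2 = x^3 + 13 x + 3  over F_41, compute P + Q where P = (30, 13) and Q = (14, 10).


P != Q, so use the chord formula.
s = (y2 - y1) / (x2 - x1) = (38) / (25) mod 41 = 13
x3 = s^2 - x1 - x2 mod 41 = 13^2 - 30 - 14 = 2
y3 = s (x1 - x3) - y1 mod 41 = 13 * (30 - 2) - 13 = 23

P + Q = (2, 23)


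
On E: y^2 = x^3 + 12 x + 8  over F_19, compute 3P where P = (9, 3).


k = 3 = 11_2 (binary, LSB first: 11)
Double-and-add from P = (9, 3):
  bit 0 = 1: acc = O + (9, 3) = (9, 3)
  bit 1 = 1: acc = (9, 3) + (7, 6) = (10, 8)

3P = (10, 8)


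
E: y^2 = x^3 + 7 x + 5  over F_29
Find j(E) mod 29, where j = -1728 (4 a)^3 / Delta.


Delta = -16(4 a^3 + 27 b^2) mod 29 = 18
-1728 * (4 a)^3 = -1728 * (4*7)^3 mod 29 = 17
j = 17 * 18^(-1) mod 29 = 9

j = 9 (mod 29)


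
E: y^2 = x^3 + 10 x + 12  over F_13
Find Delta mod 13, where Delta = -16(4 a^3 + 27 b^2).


4 a^3 + 27 b^2 = 4*10^3 + 27*12^2 = 4000 + 3888 = 7888
Delta = -16 * (7888) = -126208
Delta mod 13 = 9

Delta = 9 (mod 13)


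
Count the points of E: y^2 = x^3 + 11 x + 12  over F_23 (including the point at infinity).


For each x in F_23, count y with y^2 = x^3 + 11 x + 12 mod 23:
  x = 0: RHS = 12, y in [9, 14]  -> 2 point(s)
  x = 1: RHS = 1, y in [1, 22]  -> 2 point(s)
  x = 3: RHS = 3, y in [7, 16]  -> 2 point(s)
  x = 5: RHS = 8, y in [10, 13]  -> 2 point(s)
  x = 6: RHS = 18, y in [8, 15]  -> 2 point(s)
  x = 7: RHS = 18, y in [8, 15]  -> 2 point(s)
  x = 9: RHS = 12, y in [9, 14]  -> 2 point(s)
  x = 10: RHS = 18, y in [8, 15]  -> 2 point(s)
  x = 12: RHS = 9, y in [3, 20]  -> 2 point(s)
  x = 13: RHS = 6, y in [11, 12]  -> 2 point(s)
  x = 14: RHS = 12, y in [9, 14]  -> 2 point(s)
  x = 16: RHS = 6, y in [11, 12]  -> 2 point(s)
  x = 17: RHS = 6, y in [11, 12]  -> 2 point(s)
  x = 18: RHS = 16, y in [4, 19]  -> 2 point(s)
  x = 22: RHS = 0, y in [0]  -> 1 point(s)
Affine points: 29. Add the point at infinity: total = 30.

#E(F_23) = 30


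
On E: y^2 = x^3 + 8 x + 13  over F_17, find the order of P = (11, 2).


Compute successive multiples of P until we hit O:
  1P = (11, 2)
  2P = (3, 9)
  3P = (12, 1)
  4P = (12, 16)
  5P = (3, 8)
  6P = (11, 15)
  7P = O

ord(P) = 7


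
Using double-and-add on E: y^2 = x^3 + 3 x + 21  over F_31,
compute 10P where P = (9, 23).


k = 10 = 1010_2 (binary, LSB first: 0101)
Double-and-add from P = (9, 23):
  bit 0 = 0: acc unchanged = O
  bit 1 = 1: acc = O + (29, 21) = (29, 21)
  bit 2 = 0: acc unchanged = (29, 21)
  bit 3 = 1: acc = (29, 21) + (25, 2) = (17, 5)

10P = (17, 5)


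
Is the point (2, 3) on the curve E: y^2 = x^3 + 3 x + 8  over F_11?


Check whether y^2 = x^3 + 3 x + 8 (mod 11) for (x, y) = (2, 3).
LHS: y^2 = 3^2 mod 11 = 9
RHS: x^3 + 3 x + 8 = 2^3 + 3*2 + 8 mod 11 = 0
LHS != RHS

No, not on the curve


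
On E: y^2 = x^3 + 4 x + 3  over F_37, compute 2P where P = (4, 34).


Doubling: s = (3 x1^2 + a) / (2 y1)
s = (3*4^2 + 4) / (2*34) mod 37 = 16
x3 = s^2 - 2 x1 mod 37 = 16^2 - 2*4 = 26
y3 = s (x1 - x3) - y1 mod 37 = 16 * (4 - 26) - 34 = 21

2P = (26, 21)


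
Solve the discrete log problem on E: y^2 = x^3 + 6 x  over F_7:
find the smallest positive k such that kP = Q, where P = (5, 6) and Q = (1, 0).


Enumerate multiples of P until we hit Q = (1, 0):
  1P = (5, 6)
  2P = (1, 0)
Match found at i = 2.

k = 2


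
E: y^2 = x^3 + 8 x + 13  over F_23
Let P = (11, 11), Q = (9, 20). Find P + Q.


P != Q, so use the chord formula.
s = (y2 - y1) / (x2 - x1) = (9) / (21) mod 23 = 7
x3 = s^2 - x1 - x2 mod 23 = 7^2 - 11 - 9 = 6
y3 = s (x1 - x3) - y1 mod 23 = 7 * (11 - 6) - 11 = 1

P + Q = (6, 1)


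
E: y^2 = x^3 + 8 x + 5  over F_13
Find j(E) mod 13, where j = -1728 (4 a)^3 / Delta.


Delta = -16(4 a^3 + 27 b^2) mod 13 = 8
-1728 * (4 a)^3 = -1728 * (4*8)^3 mod 13 = 8
j = 8 * 8^(-1) mod 13 = 1

j = 1 (mod 13)


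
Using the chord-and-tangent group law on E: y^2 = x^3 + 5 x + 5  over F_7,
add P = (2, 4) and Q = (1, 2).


P != Q, so use the chord formula.
s = (y2 - y1) / (x2 - x1) = (5) / (6) mod 7 = 2
x3 = s^2 - x1 - x2 mod 7 = 2^2 - 2 - 1 = 1
y3 = s (x1 - x3) - y1 mod 7 = 2 * (2 - 1) - 4 = 5

P + Q = (1, 5)


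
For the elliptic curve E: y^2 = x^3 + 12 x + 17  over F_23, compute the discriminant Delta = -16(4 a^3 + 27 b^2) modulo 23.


4 a^3 + 27 b^2 = 4*12^3 + 27*17^2 = 6912 + 7803 = 14715
Delta = -16 * (14715) = -235440
Delta mod 23 = 11

Delta = 11 (mod 23)


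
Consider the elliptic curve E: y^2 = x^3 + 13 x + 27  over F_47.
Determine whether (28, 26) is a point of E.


Check whether y^2 = x^3 + 13 x + 27 (mod 47) for (x, y) = (28, 26).
LHS: y^2 = 26^2 mod 47 = 18
RHS: x^3 + 13 x + 27 = 28^3 + 13*28 + 27 mod 47 = 18
LHS = RHS

Yes, on the curve


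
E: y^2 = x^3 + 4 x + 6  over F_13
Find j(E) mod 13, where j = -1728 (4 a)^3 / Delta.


Delta = -16(4 a^3 + 27 b^2) mod 13 = 8
-1728 * (4 a)^3 = -1728 * (4*4)^3 mod 13 = 1
j = 1 * 8^(-1) mod 13 = 5

j = 5 (mod 13)


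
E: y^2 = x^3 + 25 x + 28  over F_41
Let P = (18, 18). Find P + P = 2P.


Doubling: s = (3 x1^2 + a) / (2 y1)
s = (3*18^2 + 25) / (2*18) mod 41 = 22
x3 = s^2 - 2 x1 mod 41 = 22^2 - 2*18 = 38
y3 = s (x1 - x3) - y1 mod 41 = 22 * (18 - 38) - 18 = 34

2P = (38, 34)


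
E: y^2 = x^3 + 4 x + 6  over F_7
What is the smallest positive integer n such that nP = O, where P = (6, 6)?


Compute successive multiples of P until we hit O:
  1P = (6, 6)
  2P = (2, 1)
  3P = (1, 2)
  4P = (4, 4)
  5P = (5, 2)
  6P = (5, 5)
  7P = (4, 3)
  8P = (1, 5)
  ... (continuing to 11P)
  11P = O

ord(P) = 11


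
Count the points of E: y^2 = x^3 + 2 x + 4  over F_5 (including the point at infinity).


For each x in F_5, count y with y^2 = x^3 + 2 x + 4 mod 5:
  x = 0: RHS = 4, y in [2, 3]  -> 2 point(s)
  x = 2: RHS = 1, y in [1, 4]  -> 2 point(s)
  x = 4: RHS = 1, y in [1, 4]  -> 2 point(s)
Affine points: 6. Add the point at infinity: total = 7.

#E(F_5) = 7


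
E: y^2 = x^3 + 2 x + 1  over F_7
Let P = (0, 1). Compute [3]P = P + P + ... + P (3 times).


k = 3 = 11_2 (binary, LSB first: 11)
Double-and-add from P = (0, 1):
  bit 0 = 1: acc = O + (0, 1) = (0, 1)
  bit 1 = 1: acc = (0, 1) + (1, 5) = (1, 2)

3P = (1, 2)


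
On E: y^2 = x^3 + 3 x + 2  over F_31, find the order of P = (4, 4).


Compute successive multiples of P until we hit O:
  1P = (4, 4)
  2P = (6, 22)
  3P = (9, 13)
  4P = (20, 23)
  5P = (25, 4)
  6P = (2, 27)
  7P = (10, 3)
  8P = (11, 23)
  ... (continuing to 35P)
  35P = O

ord(P) = 35


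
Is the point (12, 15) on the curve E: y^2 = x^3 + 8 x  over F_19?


Check whether y^2 = x^3 + 8 x + 0 (mod 19) for (x, y) = (12, 15).
LHS: y^2 = 15^2 mod 19 = 16
RHS: x^3 + 8 x + 0 = 12^3 + 8*12 + 0 mod 19 = 0
LHS != RHS

No, not on the curve


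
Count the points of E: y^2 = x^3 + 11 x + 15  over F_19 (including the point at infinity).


For each x in F_19, count y with y^2 = x^3 + 11 x + 15 mod 19:
  x = 2: RHS = 7, y in [8, 11]  -> 2 point(s)
  x = 4: RHS = 9, y in [3, 16]  -> 2 point(s)
  x = 5: RHS = 5, y in [9, 10]  -> 2 point(s)
  x = 7: RHS = 17, y in [6, 13]  -> 2 point(s)
  x = 8: RHS = 7, y in [8, 11]  -> 2 point(s)
  x = 9: RHS = 7, y in [8, 11]  -> 2 point(s)
  x = 10: RHS = 4, y in [2, 17]  -> 2 point(s)
  x = 11: RHS = 4, y in [2, 17]  -> 2 point(s)
  x = 14: RHS = 6, y in [5, 14]  -> 2 point(s)
  x = 17: RHS = 4, y in [2, 17]  -> 2 point(s)
Affine points: 20. Add the point at infinity: total = 21.

#E(F_19) = 21


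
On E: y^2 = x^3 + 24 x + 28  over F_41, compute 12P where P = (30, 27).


k = 12 = 1100_2 (binary, LSB first: 0011)
Double-and-add from P = (30, 27):
  bit 0 = 0: acc unchanged = O
  bit 1 = 0: acc unchanged = O
  bit 2 = 1: acc = O + (23, 23) = (23, 23)
  bit 3 = 1: acc = (23, 23) + (27, 33) = (28, 26)

12P = (28, 26)


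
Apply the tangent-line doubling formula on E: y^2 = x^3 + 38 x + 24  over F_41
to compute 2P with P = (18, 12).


Doubling: s = (3 x1^2 + a) / (2 y1)
s = (3*18^2 + 38) / (2*12) mod 41 = 25
x3 = s^2 - 2 x1 mod 41 = 25^2 - 2*18 = 15
y3 = s (x1 - x3) - y1 mod 41 = 25 * (18 - 15) - 12 = 22

2P = (15, 22)


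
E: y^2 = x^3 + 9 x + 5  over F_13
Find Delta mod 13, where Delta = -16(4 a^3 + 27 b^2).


4 a^3 + 27 b^2 = 4*9^3 + 27*5^2 = 2916 + 675 = 3591
Delta = -16 * (3591) = -57456
Delta mod 13 = 4

Delta = 4 (mod 13)


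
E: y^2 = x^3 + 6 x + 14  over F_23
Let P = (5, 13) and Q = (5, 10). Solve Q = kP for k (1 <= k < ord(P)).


Enumerate multiples of P until we hit Q = (5, 10):
  1P = (5, 13)
  2P = (6, 6)
  3P = (15, 11)
  4P = (15, 12)
  5P = (6, 17)
  6P = (5, 10)
Match found at i = 6.

k = 6


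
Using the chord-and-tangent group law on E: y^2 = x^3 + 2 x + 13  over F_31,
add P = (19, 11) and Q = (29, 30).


P != Q, so use the chord formula.
s = (y2 - y1) / (x2 - x1) = (19) / (10) mod 31 = 5
x3 = s^2 - x1 - x2 mod 31 = 5^2 - 19 - 29 = 8
y3 = s (x1 - x3) - y1 mod 31 = 5 * (19 - 8) - 11 = 13

P + Q = (8, 13)


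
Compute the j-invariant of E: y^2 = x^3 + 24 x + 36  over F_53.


Delta = -16(4 a^3 + 27 b^2) mod 53 = 13
-1728 * (4 a)^3 = -1728 * (4*24)^3 mod 53 = 41
j = 41 * 13^(-1) mod 53 = 48

j = 48 (mod 53)


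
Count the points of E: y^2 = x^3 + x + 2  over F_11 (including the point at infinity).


For each x in F_11, count y with y^2 = x^3 + 1 x + 2 mod 11:
  x = 1: RHS = 4, y in [2, 9]  -> 2 point(s)
  x = 2: RHS = 1, y in [1, 10]  -> 2 point(s)
  x = 4: RHS = 4, y in [2, 9]  -> 2 point(s)
  x = 5: RHS = 0, y in [0]  -> 1 point(s)
  x = 6: RHS = 4, y in [2, 9]  -> 2 point(s)
  x = 7: RHS = 0, y in [0]  -> 1 point(s)
  x = 8: RHS = 5, y in [4, 7]  -> 2 point(s)
  x = 9: RHS = 3, y in [5, 6]  -> 2 point(s)
  x = 10: RHS = 0, y in [0]  -> 1 point(s)
Affine points: 15. Add the point at infinity: total = 16.

#E(F_11) = 16


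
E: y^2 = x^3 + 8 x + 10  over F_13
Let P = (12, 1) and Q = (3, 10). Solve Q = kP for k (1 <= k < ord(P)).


Enumerate multiples of P until we hit Q = (3, 10):
  1P = (12, 1)
  2P = (3, 3)
  3P = (8, 1)
  4P = (6, 12)
  5P = (11, 8)
  6P = (0, 6)
  7P = (0, 7)
  8P = (11, 5)
  9P = (6, 1)
  10P = (8, 12)
  11P = (3, 10)
Match found at i = 11.

k = 11


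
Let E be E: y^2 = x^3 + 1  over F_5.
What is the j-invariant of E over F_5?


Delta = -16(4 a^3 + 27 b^2) mod 5 = 3
-1728 * (4 a)^3 = -1728 * (4*0)^3 mod 5 = 0
j = 0 * 3^(-1) mod 5 = 0

j = 0 (mod 5)


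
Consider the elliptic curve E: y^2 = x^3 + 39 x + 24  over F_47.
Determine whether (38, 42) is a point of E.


Check whether y^2 = x^3 + 39 x + 24 (mod 47) for (x, y) = (38, 42).
LHS: y^2 = 42^2 mod 47 = 25
RHS: x^3 + 39 x + 24 = 38^3 + 39*38 + 24 mod 47 = 25
LHS = RHS

Yes, on the curve


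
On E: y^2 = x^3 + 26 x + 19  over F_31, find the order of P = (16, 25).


Compute successive multiples of P until we hit O:
  1P = (16, 25)
  2P = (0, 22)
  3P = (20, 13)
  4P = (4, 1)
  5P = (15, 8)
  6P = (10, 15)
  7P = (25, 22)
  8P = (28, 10)
  ... (continuing to 22P)
  22P = O

ord(P) = 22


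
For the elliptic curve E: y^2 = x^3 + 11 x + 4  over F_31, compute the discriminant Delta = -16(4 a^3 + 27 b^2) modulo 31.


4 a^3 + 27 b^2 = 4*11^3 + 27*4^2 = 5324 + 432 = 5756
Delta = -16 * (5756) = -92096
Delta mod 31 = 5

Delta = 5 (mod 31)


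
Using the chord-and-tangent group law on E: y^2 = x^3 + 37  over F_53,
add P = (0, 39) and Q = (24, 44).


P != Q, so use the chord formula.
s = (y2 - y1) / (x2 - x1) = (5) / (24) mod 53 = 51
x3 = s^2 - x1 - x2 mod 53 = 51^2 - 0 - 24 = 33
y3 = s (x1 - x3) - y1 mod 53 = 51 * (0 - 33) - 39 = 27

P + Q = (33, 27)


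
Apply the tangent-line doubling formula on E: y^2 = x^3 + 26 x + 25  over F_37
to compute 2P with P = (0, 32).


Doubling: s = (3 x1^2 + a) / (2 y1)
s = (3*0^2 + 26) / (2*32) mod 37 = 27
x3 = s^2 - 2 x1 mod 37 = 27^2 - 2*0 = 26
y3 = s (x1 - x3) - y1 mod 37 = 27 * (0 - 26) - 32 = 6

2P = (26, 6)


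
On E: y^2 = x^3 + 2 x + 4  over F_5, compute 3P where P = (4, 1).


k = 3 = 11_2 (binary, LSB first: 11)
Double-and-add from P = (4, 1):
  bit 0 = 1: acc = O + (4, 1) = (4, 1)
  bit 1 = 1: acc = (4, 1) + (2, 4) = (0, 3)

3P = (0, 3)


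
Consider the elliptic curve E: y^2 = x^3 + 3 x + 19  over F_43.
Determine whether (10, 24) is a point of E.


Check whether y^2 = x^3 + 3 x + 19 (mod 43) for (x, y) = (10, 24).
LHS: y^2 = 24^2 mod 43 = 17
RHS: x^3 + 3 x + 19 = 10^3 + 3*10 + 19 mod 43 = 17
LHS = RHS

Yes, on the curve


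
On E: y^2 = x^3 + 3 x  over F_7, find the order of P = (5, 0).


Compute successive multiples of P until we hit O:
  1P = (5, 0)
  2P = O

ord(P) = 2


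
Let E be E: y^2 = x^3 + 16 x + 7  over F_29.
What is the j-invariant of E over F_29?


Delta = -16(4 a^3 + 27 b^2) mod 29 = 18
-1728 * (4 a)^3 = -1728 * (4*16)^3 mod 29 = 11
j = 11 * 18^(-1) mod 29 = 28

j = 28 (mod 29)


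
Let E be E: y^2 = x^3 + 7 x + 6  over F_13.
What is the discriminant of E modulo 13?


4 a^3 + 27 b^2 = 4*7^3 + 27*6^2 = 1372 + 972 = 2344
Delta = -16 * (2344) = -37504
Delta mod 13 = 1

Delta = 1 (mod 13)


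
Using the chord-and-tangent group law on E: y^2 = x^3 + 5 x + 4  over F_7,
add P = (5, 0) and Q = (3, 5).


P != Q, so use the chord formula.
s = (y2 - y1) / (x2 - x1) = (5) / (5) mod 7 = 1
x3 = s^2 - x1 - x2 mod 7 = 1^2 - 5 - 3 = 0
y3 = s (x1 - x3) - y1 mod 7 = 1 * (5 - 0) - 0 = 5

P + Q = (0, 5)


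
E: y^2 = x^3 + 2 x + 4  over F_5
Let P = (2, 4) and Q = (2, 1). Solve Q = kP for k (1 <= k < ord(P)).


Enumerate multiples of P until we hit Q = (2, 1):
  1P = (2, 4)
  2P = (0, 2)
  3P = (4, 4)
  4P = (4, 1)
  5P = (0, 3)
  6P = (2, 1)
Match found at i = 6.

k = 6


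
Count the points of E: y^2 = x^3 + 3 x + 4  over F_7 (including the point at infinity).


For each x in F_7, count y with y^2 = x^3 + 3 x + 4 mod 7:
  x = 0: RHS = 4, y in [2, 5]  -> 2 point(s)
  x = 1: RHS = 1, y in [1, 6]  -> 2 point(s)
  x = 2: RHS = 4, y in [2, 5]  -> 2 point(s)
  x = 5: RHS = 4, y in [2, 5]  -> 2 point(s)
  x = 6: RHS = 0, y in [0]  -> 1 point(s)
Affine points: 9. Add the point at infinity: total = 10.

#E(F_7) = 10


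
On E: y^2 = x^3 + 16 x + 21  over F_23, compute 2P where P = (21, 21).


Doubling: s = (3 x1^2 + a) / (2 y1)
s = (3*21^2 + 16) / (2*21) mod 23 = 16
x3 = s^2 - 2 x1 mod 23 = 16^2 - 2*21 = 7
y3 = s (x1 - x3) - y1 mod 23 = 16 * (21 - 7) - 21 = 19

2P = (7, 19)


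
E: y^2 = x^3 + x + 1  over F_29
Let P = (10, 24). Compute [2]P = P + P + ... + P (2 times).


k = 2 = 10_2 (binary, LSB first: 01)
Double-and-add from P = (10, 24):
  bit 0 = 0: acc unchanged = O
  bit 1 = 1: acc = O + (25, 7) = (25, 7)

2P = (25, 7)


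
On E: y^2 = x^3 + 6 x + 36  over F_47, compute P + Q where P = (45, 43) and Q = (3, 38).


P != Q, so use the chord formula.
s = (y2 - y1) / (x2 - x1) = (42) / (5) mod 47 = 46
x3 = s^2 - x1 - x2 mod 47 = 46^2 - 45 - 3 = 0
y3 = s (x1 - x3) - y1 mod 47 = 46 * (45 - 0) - 43 = 6

P + Q = (0, 6)


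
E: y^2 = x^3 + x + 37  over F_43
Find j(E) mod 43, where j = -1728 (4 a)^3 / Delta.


Delta = -16(4 a^3 + 27 b^2) mod 43 = 36
-1728 * (4 a)^3 = -1728 * (4*1)^3 mod 43 = 4
j = 4 * 36^(-1) mod 43 = 24

j = 24 (mod 43)


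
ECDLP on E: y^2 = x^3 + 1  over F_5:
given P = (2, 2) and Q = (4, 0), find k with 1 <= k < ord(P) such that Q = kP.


Enumerate multiples of P until we hit Q = (4, 0):
  1P = (2, 2)
  2P = (0, 4)
  3P = (4, 0)
Match found at i = 3.

k = 3


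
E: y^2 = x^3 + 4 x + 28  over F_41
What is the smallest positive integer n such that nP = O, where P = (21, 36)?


Compute successive multiples of P until we hit O:
  1P = (21, 36)
  2P = (32, 1)
  3P = (11, 3)
  4P = (8, 11)
  5P = (14, 9)
  6P = (10, 24)
  7P = (20, 21)
  8P = (20, 20)
  ... (continuing to 15P)
  15P = O

ord(P) = 15


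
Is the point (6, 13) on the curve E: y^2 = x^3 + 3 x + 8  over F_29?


Check whether y^2 = x^3 + 3 x + 8 (mod 29) for (x, y) = (6, 13).
LHS: y^2 = 13^2 mod 29 = 24
RHS: x^3 + 3 x + 8 = 6^3 + 3*6 + 8 mod 29 = 10
LHS != RHS

No, not on the curve


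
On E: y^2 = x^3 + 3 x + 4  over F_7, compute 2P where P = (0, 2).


Doubling: s = (3 x1^2 + a) / (2 y1)
s = (3*0^2 + 3) / (2*2) mod 7 = 6
x3 = s^2 - 2 x1 mod 7 = 6^2 - 2*0 = 1
y3 = s (x1 - x3) - y1 mod 7 = 6 * (0 - 1) - 2 = 6

2P = (1, 6)


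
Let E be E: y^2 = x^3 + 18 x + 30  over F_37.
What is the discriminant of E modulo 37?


4 a^3 + 27 b^2 = 4*18^3 + 27*30^2 = 23328 + 24300 = 47628
Delta = -16 * (47628) = -762048
Delta mod 37 = 4

Delta = 4 (mod 37)


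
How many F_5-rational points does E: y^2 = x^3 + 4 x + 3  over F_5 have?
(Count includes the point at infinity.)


For each x in F_5, count y with y^2 = x^3 + 4 x + 3 mod 5:
  x = 2: RHS = 4, y in [2, 3]  -> 2 point(s)
Affine points: 2. Add the point at infinity: total = 3.

#E(F_5) = 3


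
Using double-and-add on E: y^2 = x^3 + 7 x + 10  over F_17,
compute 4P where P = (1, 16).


k = 4 = 100_2 (binary, LSB first: 001)
Double-and-add from P = (1, 16):
  bit 0 = 0: acc unchanged = O
  bit 1 = 0: acc unchanged = O
  bit 2 = 1: acc = O + (4, 0) = (4, 0)

4P = (4, 0)


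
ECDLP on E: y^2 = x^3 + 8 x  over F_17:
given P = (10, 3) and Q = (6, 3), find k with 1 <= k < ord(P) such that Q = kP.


Enumerate multiples of P until we hit Q = (6, 3):
  1P = (10, 3)
  2P = (16, 12)
  3P = (6, 3)
Match found at i = 3.

k = 3


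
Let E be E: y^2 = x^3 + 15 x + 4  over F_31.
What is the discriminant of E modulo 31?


4 a^3 + 27 b^2 = 4*15^3 + 27*4^2 = 13500 + 432 = 13932
Delta = -16 * (13932) = -222912
Delta mod 31 = 9

Delta = 9 (mod 31)


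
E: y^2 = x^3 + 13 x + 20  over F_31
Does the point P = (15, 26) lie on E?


Check whether y^2 = x^3 + 13 x + 20 (mod 31) for (x, y) = (15, 26).
LHS: y^2 = 26^2 mod 31 = 25
RHS: x^3 + 13 x + 20 = 15^3 + 13*15 + 20 mod 31 = 25
LHS = RHS

Yes, on the curve


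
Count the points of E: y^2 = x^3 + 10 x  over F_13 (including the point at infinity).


For each x in F_13, count y with y^2 = x^3 + 10 x + 0 mod 13:
  x = 0: RHS = 0, y in [0]  -> 1 point(s)
  x = 4: RHS = 0, y in [0]  -> 1 point(s)
  x = 6: RHS = 3, y in [4, 9]  -> 2 point(s)
  x = 7: RHS = 10, y in [6, 7]  -> 2 point(s)
  x = 9: RHS = 0, y in [0]  -> 1 point(s)
Affine points: 7. Add the point at infinity: total = 8.

#E(F_13) = 8


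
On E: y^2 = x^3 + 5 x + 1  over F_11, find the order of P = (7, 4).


Compute successive multiples of P until we hit O:
  1P = (7, 4)
  2P = (6, 4)
  3P = (9, 7)
  4P = (0, 1)
  5P = (8, 5)
  6P = (8, 6)
  7P = (0, 10)
  8P = (9, 4)
  ... (continuing to 11P)
  11P = O

ord(P) = 11


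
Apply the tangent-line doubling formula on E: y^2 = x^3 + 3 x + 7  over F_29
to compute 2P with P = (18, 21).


Doubling: s = (3 x1^2 + a) / (2 y1)
s = (3*18^2 + 3) / (2*21) mod 29 = 17
x3 = s^2 - 2 x1 mod 29 = 17^2 - 2*18 = 21
y3 = s (x1 - x3) - y1 mod 29 = 17 * (18 - 21) - 21 = 15

2P = (21, 15)


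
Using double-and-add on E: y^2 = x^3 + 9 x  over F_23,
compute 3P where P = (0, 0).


k = 3 = 11_2 (binary, LSB first: 11)
Double-and-add from P = (0, 0):
  bit 0 = 1: acc = O + (0, 0) = (0, 0)
  bit 1 = 1: acc = (0, 0) + O = (0, 0)

3P = (0, 0)


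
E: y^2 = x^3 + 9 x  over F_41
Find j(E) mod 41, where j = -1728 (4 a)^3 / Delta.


Delta = -16(4 a^3 + 27 b^2) mod 41 = 2
-1728 * (4 a)^3 = -1728 * (4*9)^3 mod 41 = 12
j = 12 * 2^(-1) mod 41 = 6

j = 6 (mod 41)


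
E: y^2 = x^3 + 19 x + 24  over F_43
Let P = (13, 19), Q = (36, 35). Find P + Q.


P != Q, so use the chord formula.
s = (y2 - y1) / (x2 - x1) = (16) / (23) mod 43 = 25
x3 = s^2 - x1 - x2 mod 43 = 25^2 - 13 - 36 = 17
y3 = s (x1 - x3) - y1 mod 43 = 25 * (13 - 17) - 19 = 10

P + Q = (17, 10)


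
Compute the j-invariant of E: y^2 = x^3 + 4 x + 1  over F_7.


Delta = -16(4 a^3 + 27 b^2) mod 7 = 1
-1728 * (4 a)^3 = -1728 * (4*4)^3 mod 7 = 1
j = 1 * 1^(-1) mod 7 = 1

j = 1 (mod 7)


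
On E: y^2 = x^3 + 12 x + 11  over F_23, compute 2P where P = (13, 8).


k = 2 = 10_2 (binary, LSB first: 01)
Double-and-add from P = (13, 8):
  bit 0 = 0: acc unchanged = O
  bit 1 = 1: acc = O + (15, 22) = (15, 22)

2P = (15, 22)


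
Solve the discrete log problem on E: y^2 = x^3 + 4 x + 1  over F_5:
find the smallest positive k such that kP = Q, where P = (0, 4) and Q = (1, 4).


Enumerate multiples of P until we hit Q = (1, 4):
  1P = (0, 4)
  2P = (4, 4)
  3P = (1, 1)
  4P = (3, 0)
  5P = (1, 4)
Match found at i = 5.

k = 5


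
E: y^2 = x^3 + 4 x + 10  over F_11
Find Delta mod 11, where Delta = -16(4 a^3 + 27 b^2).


4 a^3 + 27 b^2 = 4*4^3 + 27*10^2 = 256 + 2700 = 2956
Delta = -16 * (2956) = -47296
Delta mod 11 = 4

Delta = 4 (mod 11)


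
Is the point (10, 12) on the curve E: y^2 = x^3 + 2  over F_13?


Check whether y^2 = x^3 + 0 x + 2 (mod 13) for (x, y) = (10, 12).
LHS: y^2 = 12^2 mod 13 = 1
RHS: x^3 + 0 x + 2 = 10^3 + 0*10 + 2 mod 13 = 1
LHS = RHS

Yes, on the curve


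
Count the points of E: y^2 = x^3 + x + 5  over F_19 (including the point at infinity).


For each x in F_19, count y with y^2 = x^3 + 1 x + 5 mod 19:
  x = 0: RHS = 5, y in [9, 10]  -> 2 point(s)
  x = 1: RHS = 7, y in [8, 11]  -> 2 point(s)
  x = 3: RHS = 16, y in [4, 15]  -> 2 point(s)
  x = 4: RHS = 16, y in [4, 15]  -> 2 point(s)
  x = 11: RHS = 17, y in [6, 13]  -> 2 point(s)
  x = 12: RHS = 16, y in [4, 15]  -> 2 point(s)
  x = 13: RHS = 11, y in [7, 12]  -> 2 point(s)
Affine points: 14. Add the point at infinity: total = 15.

#E(F_19) = 15


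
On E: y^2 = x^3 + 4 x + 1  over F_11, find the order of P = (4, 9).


Compute successive multiples of P until we hit O:
  1P = (4, 9)
  2P = (7, 8)
  3P = (5, 6)
  4P = (0, 1)
  5P = (0, 10)
  6P = (5, 5)
  7P = (7, 3)
  8P = (4, 2)
  ... (continuing to 9P)
  9P = O

ord(P) = 9


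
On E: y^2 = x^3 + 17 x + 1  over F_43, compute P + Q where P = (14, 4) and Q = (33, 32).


P != Q, so use the chord formula.
s = (y2 - y1) / (x2 - x1) = (28) / (19) mod 43 = 6
x3 = s^2 - x1 - x2 mod 43 = 6^2 - 14 - 33 = 32
y3 = s (x1 - x3) - y1 mod 43 = 6 * (14 - 32) - 4 = 17

P + Q = (32, 17)


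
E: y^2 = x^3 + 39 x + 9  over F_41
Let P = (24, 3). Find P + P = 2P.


Doubling: s = (3 x1^2 + a) / (2 y1)
s = (3*24^2 + 39) / (2*3) mod 41 = 28
x3 = s^2 - 2 x1 mod 41 = 28^2 - 2*24 = 39
y3 = s (x1 - x3) - y1 mod 41 = 28 * (24 - 39) - 3 = 28

2P = (39, 28)


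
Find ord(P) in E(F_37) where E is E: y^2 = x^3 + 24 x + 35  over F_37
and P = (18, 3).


Compute successive multiples of P until we hit O:
  1P = (18, 3)
  2P = (29, 21)
  3P = (15, 12)
  4P = (13, 19)
  5P = (34, 26)
  6P = (6, 5)
  7P = (12, 33)
  8P = (32, 30)
  ... (continuing to 20P)
  20P = O

ord(P) = 20


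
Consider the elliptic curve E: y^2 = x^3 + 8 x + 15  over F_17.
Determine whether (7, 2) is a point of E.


Check whether y^2 = x^3 + 8 x + 15 (mod 17) for (x, y) = (7, 2).
LHS: y^2 = 2^2 mod 17 = 4
RHS: x^3 + 8 x + 15 = 7^3 + 8*7 + 15 mod 17 = 6
LHS != RHS

No, not on the curve


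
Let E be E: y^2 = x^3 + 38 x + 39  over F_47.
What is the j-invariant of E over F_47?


Delta = -16(4 a^3 + 27 b^2) mod 47 = 20
-1728 * (4 a)^3 = -1728 * (4*38)^3 mod 47 = 24
j = 24 * 20^(-1) mod 47 = 20

j = 20 (mod 47)


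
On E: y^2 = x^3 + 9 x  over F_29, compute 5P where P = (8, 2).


k = 5 = 101_2 (binary, LSB first: 101)
Double-and-add from P = (8, 2):
  bit 0 = 1: acc = O + (8, 2) = (8, 2)
  bit 1 = 0: acc unchanged = (8, 2)
  bit 2 = 1: acc = (8, 2) + (13, 9) = (3, 5)

5P = (3, 5)


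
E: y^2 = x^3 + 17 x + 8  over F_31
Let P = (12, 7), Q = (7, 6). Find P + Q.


P != Q, so use the chord formula.
s = (y2 - y1) / (x2 - x1) = (30) / (26) mod 31 = 25
x3 = s^2 - x1 - x2 mod 31 = 25^2 - 12 - 7 = 17
y3 = s (x1 - x3) - y1 mod 31 = 25 * (12 - 17) - 7 = 23

P + Q = (17, 23)


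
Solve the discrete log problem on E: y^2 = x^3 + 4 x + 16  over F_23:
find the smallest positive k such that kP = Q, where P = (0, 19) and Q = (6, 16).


Enumerate multiples of P until we hit Q = (6, 16):
  1P = (0, 19)
  2P = (6, 7)
  3P = (21, 0)
  4P = (6, 16)
Match found at i = 4.

k = 4


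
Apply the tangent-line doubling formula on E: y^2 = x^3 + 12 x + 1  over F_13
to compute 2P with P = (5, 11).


Doubling: s = (3 x1^2 + a) / (2 y1)
s = (3*5^2 + 12) / (2*11) mod 13 = 1
x3 = s^2 - 2 x1 mod 13 = 1^2 - 2*5 = 4
y3 = s (x1 - x3) - y1 mod 13 = 1 * (5 - 4) - 11 = 3

2P = (4, 3)


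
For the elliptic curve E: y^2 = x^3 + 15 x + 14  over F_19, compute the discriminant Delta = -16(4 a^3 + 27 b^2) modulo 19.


4 a^3 + 27 b^2 = 4*15^3 + 27*14^2 = 13500 + 5292 = 18792
Delta = -16 * (18792) = -300672
Delta mod 19 = 3

Delta = 3 (mod 19)


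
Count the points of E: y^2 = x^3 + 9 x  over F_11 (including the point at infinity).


For each x in F_11, count y with y^2 = x^3 + 9 x + 0 mod 11:
  x = 0: RHS = 0, y in [0]  -> 1 point(s)
  x = 2: RHS = 4, y in [2, 9]  -> 2 point(s)
  x = 4: RHS = 1, y in [1, 10]  -> 2 point(s)
  x = 5: RHS = 5, y in [4, 7]  -> 2 point(s)
  x = 8: RHS = 1, y in [1, 10]  -> 2 point(s)
  x = 10: RHS = 1, y in [1, 10]  -> 2 point(s)
Affine points: 11. Add the point at infinity: total = 12.

#E(F_11) = 12


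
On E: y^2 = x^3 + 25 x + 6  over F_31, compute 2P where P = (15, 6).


k = 2 = 10_2 (binary, LSB first: 01)
Double-and-add from P = (15, 6):
  bit 0 = 0: acc unchanged = O
  bit 1 = 1: acc = O + (11, 0) = (11, 0)

2P = (11, 0)


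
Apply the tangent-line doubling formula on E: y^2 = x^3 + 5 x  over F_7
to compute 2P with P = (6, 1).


Doubling: s = (3 x1^2 + a) / (2 y1)
s = (3*6^2 + 5) / (2*1) mod 7 = 4
x3 = s^2 - 2 x1 mod 7 = 4^2 - 2*6 = 4
y3 = s (x1 - x3) - y1 mod 7 = 4 * (6 - 4) - 1 = 0

2P = (4, 0)


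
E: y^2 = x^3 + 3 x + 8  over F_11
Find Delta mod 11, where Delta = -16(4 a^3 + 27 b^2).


4 a^3 + 27 b^2 = 4*3^3 + 27*8^2 = 108 + 1728 = 1836
Delta = -16 * (1836) = -29376
Delta mod 11 = 5

Delta = 5 (mod 11)


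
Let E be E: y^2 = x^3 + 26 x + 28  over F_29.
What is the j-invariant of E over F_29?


Delta = -16(4 a^3 + 27 b^2) mod 29 = 20
-1728 * (4 a)^3 = -1728 * (4*26)^3 mod 29 = 28
j = 28 * 20^(-1) mod 29 = 13

j = 13 (mod 29)


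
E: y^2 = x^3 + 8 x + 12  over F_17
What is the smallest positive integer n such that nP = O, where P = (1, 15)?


Compute successive multiples of P until we hit O:
  1P = (1, 15)
  2P = (13, 1)
  3P = (2, 6)
  4P = (10, 15)
  5P = (6, 2)
  6P = (12, 0)
  7P = (6, 15)
  8P = (10, 2)
  ... (continuing to 12P)
  12P = O

ord(P) = 12


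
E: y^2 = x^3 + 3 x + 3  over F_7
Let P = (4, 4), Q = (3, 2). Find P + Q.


P != Q, so use the chord formula.
s = (y2 - y1) / (x2 - x1) = (5) / (6) mod 7 = 2
x3 = s^2 - x1 - x2 mod 7 = 2^2 - 4 - 3 = 4
y3 = s (x1 - x3) - y1 mod 7 = 2 * (4 - 4) - 4 = 3

P + Q = (4, 3)


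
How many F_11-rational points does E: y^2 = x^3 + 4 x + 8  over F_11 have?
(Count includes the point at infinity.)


For each x in F_11, count y with y^2 = x^3 + 4 x + 8 mod 11:
  x = 3: RHS = 3, y in [5, 6]  -> 2 point(s)
  x = 4: RHS = 0, y in [0]  -> 1 point(s)
  x = 7: RHS = 5, y in [4, 7]  -> 2 point(s)
  x = 9: RHS = 3, y in [5, 6]  -> 2 point(s)
  x = 10: RHS = 3, y in [5, 6]  -> 2 point(s)
Affine points: 9. Add the point at infinity: total = 10.

#E(F_11) = 10


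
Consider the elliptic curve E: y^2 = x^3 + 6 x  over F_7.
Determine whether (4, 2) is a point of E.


Check whether y^2 = x^3 + 6 x + 0 (mod 7) for (x, y) = (4, 2).
LHS: y^2 = 2^2 mod 7 = 4
RHS: x^3 + 6 x + 0 = 4^3 + 6*4 + 0 mod 7 = 4
LHS = RHS

Yes, on the curve


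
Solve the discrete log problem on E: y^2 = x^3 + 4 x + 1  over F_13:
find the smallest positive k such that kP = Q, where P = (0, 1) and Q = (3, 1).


Enumerate multiples of P until we hit Q = (3, 1):
  1P = (0, 1)
  2P = (4, 4)
  3P = (12, 3)
  4P = (5, 9)
  5P = (9, 8)
  6P = (3, 1)
Match found at i = 6.

k = 6


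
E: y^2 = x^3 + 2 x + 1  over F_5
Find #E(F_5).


For each x in F_5, count y with y^2 = x^3 + 2 x + 1 mod 5:
  x = 0: RHS = 1, y in [1, 4]  -> 2 point(s)
  x = 1: RHS = 4, y in [2, 3]  -> 2 point(s)
  x = 3: RHS = 4, y in [2, 3]  -> 2 point(s)
Affine points: 6. Add the point at infinity: total = 7.

#E(F_5) = 7


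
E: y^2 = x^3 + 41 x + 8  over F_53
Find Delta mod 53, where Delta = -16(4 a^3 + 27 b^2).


4 a^3 + 27 b^2 = 4*41^3 + 27*8^2 = 275684 + 1728 = 277412
Delta = -16 * (277412) = -4438592
Delta mod 53 = 52

Delta = 52 (mod 53)


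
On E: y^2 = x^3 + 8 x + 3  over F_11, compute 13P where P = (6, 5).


k = 13 = 1101_2 (binary, LSB first: 1011)
Double-and-add from P = (6, 5):
  bit 0 = 1: acc = O + (6, 5) = (6, 5)
  bit 1 = 0: acc unchanged = (6, 5)
  bit 2 = 1: acc = (6, 5) + (5, 5) = (0, 6)
  bit 3 = 1: acc = (0, 6) + (4, 0) = (1, 1)

13P = (1, 1)


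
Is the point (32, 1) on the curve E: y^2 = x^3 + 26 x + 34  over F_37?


Check whether y^2 = x^3 + 26 x + 34 (mod 37) for (x, y) = (32, 1).
LHS: y^2 = 1^2 mod 37 = 1
RHS: x^3 + 26 x + 34 = 32^3 + 26*32 + 34 mod 37 = 1
LHS = RHS

Yes, on the curve


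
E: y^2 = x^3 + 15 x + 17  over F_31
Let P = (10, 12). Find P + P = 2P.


Doubling: s = (3 x1^2 + a) / (2 y1)
s = (3*10^2 + 15) / (2*12) mod 31 = 17
x3 = s^2 - 2 x1 mod 31 = 17^2 - 2*10 = 21
y3 = s (x1 - x3) - y1 mod 31 = 17 * (10 - 21) - 12 = 18

2P = (21, 18)


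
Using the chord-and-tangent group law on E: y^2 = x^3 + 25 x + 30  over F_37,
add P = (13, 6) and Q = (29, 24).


P != Q, so use the chord formula.
s = (y2 - y1) / (x2 - x1) = (18) / (16) mod 37 = 15
x3 = s^2 - x1 - x2 mod 37 = 15^2 - 13 - 29 = 35
y3 = s (x1 - x3) - y1 mod 37 = 15 * (13 - 35) - 6 = 34

P + Q = (35, 34)


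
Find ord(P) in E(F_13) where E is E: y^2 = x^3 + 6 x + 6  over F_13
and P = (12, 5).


Compute successive multiples of P until we hit O:
  1P = (12, 5)
  2P = (11, 5)
  3P = (3, 8)
  4P = (1, 0)
  5P = (3, 5)
  6P = (11, 8)
  7P = (12, 8)
  8P = O

ord(P) = 8


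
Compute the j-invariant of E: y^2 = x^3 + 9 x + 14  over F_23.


Delta = -16(4 a^3 + 27 b^2) mod 23 = 2
-1728 * (4 a)^3 = -1728 * (4*9)^3 mod 23 = 10
j = 10 * 2^(-1) mod 23 = 5

j = 5 (mod 23)


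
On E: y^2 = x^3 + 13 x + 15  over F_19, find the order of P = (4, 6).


Compute successive multiples of P until we hit O:
  1P = (4, 6)
  2P = (9, 5)
  3P = (3, 9)
  4P = (2, 7)
  5P = (18, 1)
  6P = (17, 0)
  7P = (18, 18)
  8P = (2, 12)
  ... (continuing to 12P)
  12P = O

ord(P) = 12


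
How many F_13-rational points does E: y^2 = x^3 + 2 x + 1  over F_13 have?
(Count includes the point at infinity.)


For each x in F_13, count y with y^2 = x^3 + 2 x + 1 mod 13:
  x = 0: RHS = 1, y in [1, 12]  -> 2 point(s)
  x = 1: RHS = 4, y in [2, 11]  -> 2 point(s)
  x = 2: RHS = 0, y in [0]  -> 1 point(s)
  x = 8: RHS = 9, y in [3, 10]  -> 2 point(s)
Affine points: 7. Add the point at infinity: total = 8.

#E(F_13) = 8


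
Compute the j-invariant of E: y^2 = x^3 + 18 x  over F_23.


Delta = -16(4 a^3 + 27 b^2) mod 23 = 19
-1728 * (4 a)^3 = -1728 * (4*18)^3 mod 23 = 11
j = 11 * 19^(-1) mod 23 = 3

j = 3 (mod 23)


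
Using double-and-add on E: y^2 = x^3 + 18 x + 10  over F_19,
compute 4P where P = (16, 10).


k = 4 = 100_2 (binary, LSB first: 001)
Double-and-add from P = (16, 10):
  bit 0 = 0: acc unchanged = O
  bit 1 = 0: acc unchanged = O
  bit 2 = 1: acc = O + (8, 18) = (8, 18)

4P = (8, 18)


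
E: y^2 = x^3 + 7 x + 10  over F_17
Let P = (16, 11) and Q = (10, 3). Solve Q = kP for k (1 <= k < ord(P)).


Enumerate multiples of P until we hit Q = (10, 3):
  1P = (16, 11)
  2P = (6, 9)
  3P = (10, 14)
  4P = (4, 0)
  5P = (10, 3)
Match found at i = 5.

k = 5


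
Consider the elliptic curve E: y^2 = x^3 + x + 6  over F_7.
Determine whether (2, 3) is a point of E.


Check whether y^2 = x^3 + 1 x + 6 (mod 7) for (x, y) = (2, 3).
LHS: y^2 = 3^2 mod 7 = 2
RHS: x^3 + 1 x + 6 = 2^3 + 1*2 + 6 mod 7 = 2
LHS = RHS

Yes, on the curve


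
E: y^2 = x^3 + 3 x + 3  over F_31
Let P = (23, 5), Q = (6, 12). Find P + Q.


P != Q, so use the chord formula.
s = (y2 - y1) / (x2 - x1) = (7) / (14) mod 31 = 16
x3 = s^2 - x1 - x2 mod 31 = 16^2 - 23 - 6 = 10
y3 = s (x1 - x3) - y1 mod 31 = 16 * (23 - 10) - 5 = 17

P + Q = (10, 17)


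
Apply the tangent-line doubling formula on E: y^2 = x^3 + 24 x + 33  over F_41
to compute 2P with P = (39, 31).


Doubling: s = (3 x1^2 + a) / (2 y1)
s = (3*39^2 + 24) / (2*31) mod 41 = 31
x3 = s^2 - 2 x1 mod 41 = 31^2 - 2*39 = 22
y3 = s (x1 - x3) - y1 mod 41 = 31 * (39 - 22) - 31 = 4

2P = (22, 4)


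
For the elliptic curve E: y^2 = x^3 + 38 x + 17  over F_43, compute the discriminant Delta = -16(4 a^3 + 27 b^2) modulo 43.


4 a^3 + 27 b^2 = 4*38^3 + 27*17^2 = 219488 + 7803 = 227291
Delta = -16 * (227291) = -3636656
Delta mod 43 = 26

Delta = 26 (mod 43)


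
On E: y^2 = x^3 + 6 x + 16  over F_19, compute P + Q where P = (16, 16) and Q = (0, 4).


P != Q, so use the chord formula.
s = (y2 - y1) / (x2 - x1) = (7) / (3) mod 19 = 15
x3 = s^2 - x1 - x2 mod 19 = 15^2 - 16 - 0 = 0
y3 = s (x1 - x3) - y1 mod 19 = 15 * (16 - 0) - 16 = 15

P + Q = (0, 15)


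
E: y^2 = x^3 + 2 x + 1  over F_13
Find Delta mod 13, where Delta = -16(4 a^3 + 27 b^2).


4 a^3 + 27 b^2 = 4*2^3 + 27*1^2 = 32 + 27 = 59
Delta = -16 * (59) = -944
Delta mod 13 = 5

Delta = 5 (mod 13)
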